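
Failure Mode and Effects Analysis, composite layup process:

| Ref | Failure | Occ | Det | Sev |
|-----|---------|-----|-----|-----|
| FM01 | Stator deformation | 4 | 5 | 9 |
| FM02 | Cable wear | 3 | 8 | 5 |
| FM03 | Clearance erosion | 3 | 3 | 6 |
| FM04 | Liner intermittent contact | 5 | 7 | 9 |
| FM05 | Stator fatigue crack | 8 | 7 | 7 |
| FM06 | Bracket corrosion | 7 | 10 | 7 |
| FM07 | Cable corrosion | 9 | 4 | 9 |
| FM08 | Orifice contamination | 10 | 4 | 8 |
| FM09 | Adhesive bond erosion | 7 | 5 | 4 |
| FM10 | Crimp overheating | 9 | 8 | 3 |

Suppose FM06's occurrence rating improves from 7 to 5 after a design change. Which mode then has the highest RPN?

RPN = Severity × Occurrence × Detection:
  FM01: 9 × 4 × 5 = 180
  FM02: 5 × 3 × 8 = 120
  FM03: 6 × 3 × 3 = 54
  FM04: 9 × 5 × 7 = 315
  FM05: 7 × 8 × 7 = 392
  FM06: 7 × 7 × 10 = 490
  FM07: 9 × 9 × 4 = 324
  FM08: 8 × 10 × 4 = 320
  FM09: 4 × 7 × 5 = 140
  FM10: 3 × 9 × 8 = 216
After action: FM06 → 7 × 5 × 10 = 350.
Revised RPNs: FM05=392, FM06=350, FM07=324, FM08=320, FM04=315, FM10=216, FM01=180, FM09=140, FM02=120, FM03=54.
Highest is now FM05 (392).

FM05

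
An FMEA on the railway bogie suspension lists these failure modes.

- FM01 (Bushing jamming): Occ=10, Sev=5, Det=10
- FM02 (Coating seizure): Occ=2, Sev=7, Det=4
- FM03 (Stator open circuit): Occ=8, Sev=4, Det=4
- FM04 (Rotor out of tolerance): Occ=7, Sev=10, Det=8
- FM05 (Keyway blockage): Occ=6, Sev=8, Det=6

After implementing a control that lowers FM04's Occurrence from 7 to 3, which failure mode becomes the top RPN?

RPN = Severity × Occurrence × Detection:
  FM01: 5 × 10 × 10 = 500
  FM02: 7 × 2 × 4 = 56
  FM03: 4 × 8 × 4 = 128
  FM04: 10 × 7 × 8 = 560
  FM05: 8 × 6 × 6 = 288
After action: FM04 → 10 × 3 × 8 = 240.
Revised RPNs: FM01=500, FM05=288, FM04=240, FM03=128, FM02=56.
Highest is now FM01 (500).

FM01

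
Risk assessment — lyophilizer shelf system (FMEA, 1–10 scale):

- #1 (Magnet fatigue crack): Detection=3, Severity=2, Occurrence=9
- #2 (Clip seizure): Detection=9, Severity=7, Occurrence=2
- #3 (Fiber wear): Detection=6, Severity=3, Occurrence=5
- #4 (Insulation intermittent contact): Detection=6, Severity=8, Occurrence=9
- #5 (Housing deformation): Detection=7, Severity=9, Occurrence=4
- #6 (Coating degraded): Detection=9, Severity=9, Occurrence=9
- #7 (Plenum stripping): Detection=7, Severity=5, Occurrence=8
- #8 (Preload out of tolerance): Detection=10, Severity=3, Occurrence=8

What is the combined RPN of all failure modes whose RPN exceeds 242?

1693

RPN = Severity × Occurrence × Detection:
  #1: 2 × 9 × 3 = 54
  #2: 7 × 2 × 9 = 126
  #3: 3 × 5 × 6 = 90
  #4: 8 × 9 × 6 = 432
  #5: 9 × 4 × 7 = 252
  #6: 9 × 9 × 9 = 729
  #7: 5 × 8 × 7 = 280
  #8: 3 × 8 × 10 = 240
RPN > 242: #4 (432), #5 (252), #6 (729), #7 (280).
Sum: 432 + 252 + 729 + 280 = 1693.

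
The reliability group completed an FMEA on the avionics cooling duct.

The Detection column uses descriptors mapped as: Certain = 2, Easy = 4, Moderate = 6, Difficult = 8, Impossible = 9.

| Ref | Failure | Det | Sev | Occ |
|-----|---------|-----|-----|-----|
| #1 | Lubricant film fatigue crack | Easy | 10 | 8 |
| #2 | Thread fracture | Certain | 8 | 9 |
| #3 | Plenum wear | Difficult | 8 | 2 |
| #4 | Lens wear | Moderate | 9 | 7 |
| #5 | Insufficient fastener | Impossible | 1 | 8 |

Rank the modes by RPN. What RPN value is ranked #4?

RPN = Severity × Occurrence × Detection:
  #1: 10 × 8 × 4 = 320
  #2: 8 × 9 × 2 = 144
  #3: 8 × 2 × 8 = 128
  #4: 9 × 7 × 6 = 378
  #5: 1 × 8 × 9 = 72
Sorted descending: 378, 320, 144, 128, 72.
The fourth-highest RPN is 128 (#3).

128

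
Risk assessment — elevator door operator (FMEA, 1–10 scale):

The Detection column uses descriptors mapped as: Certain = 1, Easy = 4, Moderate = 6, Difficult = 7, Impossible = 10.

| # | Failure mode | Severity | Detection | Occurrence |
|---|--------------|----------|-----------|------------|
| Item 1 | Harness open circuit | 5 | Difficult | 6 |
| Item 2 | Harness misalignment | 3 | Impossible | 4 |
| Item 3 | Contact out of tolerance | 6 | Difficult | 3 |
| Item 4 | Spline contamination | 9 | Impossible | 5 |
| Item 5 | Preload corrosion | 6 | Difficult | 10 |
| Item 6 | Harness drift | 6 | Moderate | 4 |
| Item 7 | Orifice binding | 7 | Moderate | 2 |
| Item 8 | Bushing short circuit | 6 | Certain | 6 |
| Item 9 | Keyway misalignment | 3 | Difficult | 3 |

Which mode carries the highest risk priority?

RPN = Severity × Occurrence × Detection:
  Item 1: 5 × 6 × 7 = 210
  Item 2: 3 × 4 × 10 = 120
  Item 3: 6 × 3 × 7 = 126
  Item 4: 9 × 5 × 10 = 450
  Item 5: 6 × 10 × 7 = 420
  Item 6: 6 × 4 × 6 = 144
  Item 7: 7 × 2 × 6 = 84
  Item 8: 6 × 6 × 1 = 36
  Item 9: 3 × 3 × 7 = 63
Highest RPN is 450 → Item 4.

Item 4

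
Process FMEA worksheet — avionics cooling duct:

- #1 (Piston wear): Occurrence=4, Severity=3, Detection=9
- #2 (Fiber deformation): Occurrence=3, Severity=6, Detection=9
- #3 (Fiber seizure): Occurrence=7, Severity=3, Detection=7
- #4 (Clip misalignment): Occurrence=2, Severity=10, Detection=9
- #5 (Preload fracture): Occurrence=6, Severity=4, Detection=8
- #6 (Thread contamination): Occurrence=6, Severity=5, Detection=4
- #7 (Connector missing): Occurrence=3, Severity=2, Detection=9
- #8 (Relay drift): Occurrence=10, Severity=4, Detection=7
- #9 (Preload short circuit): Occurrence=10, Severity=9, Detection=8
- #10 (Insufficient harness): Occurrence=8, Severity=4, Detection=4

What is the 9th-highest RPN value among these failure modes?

108

RPN = Severity × Occurrence × Detection:
  #1: 3 × 4 × 9 = 108
  #2: 6 × 3 × 9 = 162
  #3: 3 × 7 × 7 = 147
  #4: 10 × 2 × 9 = 180
  #5: 4 × 6 × 8 = 192
  #6: 5 × 6 × 4 = 120
  #7: 2 × 3 × 9 = 54
  #8: 4 × 10 × 7 = 280
  #9: 9 × 10 × 8 = 720
  #10: 4 × 8 × 4 = 128
Sorted descending: 720, 280, 192, 180, 162, 147, 128, 120, 108, 54.
The 9th-highest RPN is 108 (#1).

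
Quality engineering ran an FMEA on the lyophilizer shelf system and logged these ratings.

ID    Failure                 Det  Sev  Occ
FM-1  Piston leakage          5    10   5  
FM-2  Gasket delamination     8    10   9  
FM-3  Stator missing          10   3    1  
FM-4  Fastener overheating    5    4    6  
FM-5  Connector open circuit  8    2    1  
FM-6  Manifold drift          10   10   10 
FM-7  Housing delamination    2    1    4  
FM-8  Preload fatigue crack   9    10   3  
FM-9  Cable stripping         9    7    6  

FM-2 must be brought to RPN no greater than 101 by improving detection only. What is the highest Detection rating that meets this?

1

FM-2: S=10, O=9, D=8 → current RPN = 720.
Fixed product = 90. Need 90 × D ≤ 101, so D ≤ 101/90 = 1.12.
Maximum integer Detection rating = 1 (gives RPN 90; D=2 would give 180 > 101).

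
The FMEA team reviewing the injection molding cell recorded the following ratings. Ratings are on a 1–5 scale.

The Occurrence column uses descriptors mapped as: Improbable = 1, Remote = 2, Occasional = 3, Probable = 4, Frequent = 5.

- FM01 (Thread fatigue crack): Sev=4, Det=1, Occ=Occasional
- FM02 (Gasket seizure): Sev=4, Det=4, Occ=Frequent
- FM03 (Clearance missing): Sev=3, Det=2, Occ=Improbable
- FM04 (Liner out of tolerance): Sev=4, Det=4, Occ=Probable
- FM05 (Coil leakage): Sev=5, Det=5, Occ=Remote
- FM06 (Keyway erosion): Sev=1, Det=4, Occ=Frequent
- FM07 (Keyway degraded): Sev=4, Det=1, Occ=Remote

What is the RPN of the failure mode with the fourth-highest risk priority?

20

RPN = Severity × Occurrence × Detection:
  FM01: 4 × 3 × 1 = 12
  FM02: 4 × 5 × 4 = 80
  FM03: 3 × 1 × 2 = 6
  FM04: 4 × 4 × 4 = 64
  FM05: 5 × 2 × 5 = 50
  FM06: 1 × 5 × 4 = 20
  FM07: 4 × 2 × 1 = 8
Sorted descending: 80, 64, 50, 20, 12, 8, 6.
The fourth-highest RPN is 20 (FM06).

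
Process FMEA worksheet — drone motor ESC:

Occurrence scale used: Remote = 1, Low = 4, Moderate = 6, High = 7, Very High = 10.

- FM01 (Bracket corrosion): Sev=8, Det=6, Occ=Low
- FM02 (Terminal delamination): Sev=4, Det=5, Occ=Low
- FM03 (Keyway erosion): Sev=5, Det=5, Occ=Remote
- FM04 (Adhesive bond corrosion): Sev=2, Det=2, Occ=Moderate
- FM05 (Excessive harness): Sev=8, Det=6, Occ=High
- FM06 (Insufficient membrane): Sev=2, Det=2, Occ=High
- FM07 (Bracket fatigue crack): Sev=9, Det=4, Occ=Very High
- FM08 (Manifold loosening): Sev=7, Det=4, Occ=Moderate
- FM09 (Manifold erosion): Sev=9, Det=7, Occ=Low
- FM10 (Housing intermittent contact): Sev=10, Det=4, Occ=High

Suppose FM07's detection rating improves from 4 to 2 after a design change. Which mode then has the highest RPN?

FM05

RPN = Severity × Occurrence × Detection:
  FM01: 8 × 4 × 6 = 192
  FM02: 4 × 4 × 5 = 80
  FM03: 5 × 1 × 5 = 25
  FM04: 2 × 6 × 2 = 24
  FM05: 8 × 7 × 6 = 336
  FM06: 2 × 7 × 2 = 28
  FM07: 9 × 10 × 4 = 360
  FM08: 7 × 6 × 4 = 168
  FM09: 9 × 4 × 7 = 252
  FM10: 10 × 7 × 4 = 280
After action: FM07 → 9 × 10 × 2 = 180.
Revised RPNs: FM05=336, FM10=280, FM09=252, FM01=192, FM07=180, FM08=168, FM02=80, FM06=28, FM03=25, FM04=24.
Highest is now FM05 (336).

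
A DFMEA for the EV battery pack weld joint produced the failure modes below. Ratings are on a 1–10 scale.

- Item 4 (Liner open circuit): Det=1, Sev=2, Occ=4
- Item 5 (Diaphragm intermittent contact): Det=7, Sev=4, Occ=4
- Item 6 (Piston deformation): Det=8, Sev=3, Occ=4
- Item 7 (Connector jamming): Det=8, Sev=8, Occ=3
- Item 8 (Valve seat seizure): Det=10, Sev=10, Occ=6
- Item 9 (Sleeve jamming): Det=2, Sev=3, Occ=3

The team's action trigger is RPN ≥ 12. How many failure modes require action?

RPN = Severity × Occurrence × Detection:
  Item 4: 2 × 4 × 1 = 8
  Item 5: 4 × 4 × 7 = 112
  Item 6: 3 × 4 × 8 = 96
  Item 7: 8 × 3 × 8 = 192
  Item 8: 10 × 6 × 10 = 600
  Item 9: 3 × 3 × 2 = 18
Modes with RPN ≥ 12: Item 5 (112), Item 6 (96), Item 7 (192), Item 8 (600), Item 9 (18) → 5.

5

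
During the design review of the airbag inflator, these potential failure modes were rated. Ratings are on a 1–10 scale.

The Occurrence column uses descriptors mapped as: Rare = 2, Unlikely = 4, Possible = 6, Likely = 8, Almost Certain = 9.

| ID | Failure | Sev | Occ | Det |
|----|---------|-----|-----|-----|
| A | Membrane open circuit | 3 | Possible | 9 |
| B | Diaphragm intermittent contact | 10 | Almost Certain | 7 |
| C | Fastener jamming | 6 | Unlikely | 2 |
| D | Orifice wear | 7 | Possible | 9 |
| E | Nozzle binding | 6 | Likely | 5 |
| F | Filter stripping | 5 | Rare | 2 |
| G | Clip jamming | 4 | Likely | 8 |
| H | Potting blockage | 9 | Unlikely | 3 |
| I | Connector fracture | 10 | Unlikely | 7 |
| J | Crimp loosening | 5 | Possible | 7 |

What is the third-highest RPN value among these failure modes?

RPN = Severity × Occurrence × Detection:
  A: 3 × 6 × 9 = 162
  B: 10 × 9 × 7 = 630
  C: 6 × 4 × 2 = 48
  D: 7 × 6 × 9 = 378
  E: 6 × 8 × 5 = 240
  F: 5 × 2 × 2 = 20
  G: 4 × 8 × 8 = 256
  H: 9 × 4 × 3 = 108
  I: 10 × 4 × 7 = 280
  J: 5 × 6 × 7 = 210
Sorted descending: 630, 378, 280, 256, 240, 210, 162, 108, 48, 20.
The third-highest RPN is 280 (I).

280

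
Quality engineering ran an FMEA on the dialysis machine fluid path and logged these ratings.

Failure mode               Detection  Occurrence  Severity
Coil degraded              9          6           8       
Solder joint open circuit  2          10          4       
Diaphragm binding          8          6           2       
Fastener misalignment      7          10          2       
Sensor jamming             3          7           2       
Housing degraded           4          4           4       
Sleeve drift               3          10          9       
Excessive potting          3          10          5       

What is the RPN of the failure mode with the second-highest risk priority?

270

RPN = Severity × Occurrence × Detection:
  Coil degraded: 8 × 6 × 9 = 432
  Solder joint open circuit: 4 × 10 × 2 = 80
  Diaphragm binding: 2 × 6 × 8 = 96
  Fastener misalignment: 2 × 10 × 7 = 140
  Sensor jamming: 2 × 7 × 3 = 42
  Housing degraded: 4 × 4 × 4 = 64
  Sleeve drift: 9 × 10 × 3 = 270
  Excessive potting: 5 × 10 × 3 = 150
Sorted descending: 432, 270, 150, 140, 96, 80, 64, 42.
The second-highest RPN is 270 (Sleeve drift).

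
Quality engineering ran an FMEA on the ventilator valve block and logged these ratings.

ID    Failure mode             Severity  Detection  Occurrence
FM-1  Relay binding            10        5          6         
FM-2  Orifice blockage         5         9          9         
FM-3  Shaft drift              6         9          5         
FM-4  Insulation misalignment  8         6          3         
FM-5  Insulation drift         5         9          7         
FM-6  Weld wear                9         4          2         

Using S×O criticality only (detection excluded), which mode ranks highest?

FM-1

Criticality = Severity × Occurrence:
  FM-1: 10 × 6 = 60
  FM-2: 5 × 9 = 45
  FM-3: 6 × 5 = 30
  FM-4: 8 × 3 = 24
  FM-5: 5 × 7 = 35
  FM-6: 9 × 2 = 18
Highest criticality is 60 → FM-1.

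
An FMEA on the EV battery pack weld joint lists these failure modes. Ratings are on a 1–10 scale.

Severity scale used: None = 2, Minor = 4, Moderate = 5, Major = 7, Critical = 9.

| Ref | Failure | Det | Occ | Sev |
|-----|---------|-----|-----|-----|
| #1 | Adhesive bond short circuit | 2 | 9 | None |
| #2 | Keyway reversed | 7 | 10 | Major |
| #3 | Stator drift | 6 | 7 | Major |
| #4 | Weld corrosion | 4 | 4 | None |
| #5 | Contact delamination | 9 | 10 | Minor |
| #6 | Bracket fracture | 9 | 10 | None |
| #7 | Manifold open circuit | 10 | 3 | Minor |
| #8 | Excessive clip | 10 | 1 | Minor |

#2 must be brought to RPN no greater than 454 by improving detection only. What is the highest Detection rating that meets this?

6

#2: S=7, O=10, D=7 → current RPN = 490.
Fixed product = 70. Need 70 × D ≤ 454, so D ≤ 454/70 = 6.49.
Maximum integer Detection rating = 6 (gives RPN 420; D=7 would give 490 > 454).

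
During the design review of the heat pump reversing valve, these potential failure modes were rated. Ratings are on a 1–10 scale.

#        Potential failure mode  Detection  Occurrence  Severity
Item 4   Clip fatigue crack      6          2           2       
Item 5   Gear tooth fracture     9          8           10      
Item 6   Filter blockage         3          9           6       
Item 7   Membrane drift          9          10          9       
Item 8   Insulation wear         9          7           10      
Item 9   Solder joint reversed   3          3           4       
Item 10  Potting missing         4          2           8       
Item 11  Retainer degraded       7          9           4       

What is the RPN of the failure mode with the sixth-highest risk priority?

RPN = Severity × Occurrence × Detection:
  Item 4: 2 × 2 × 6 = 24
  Item 5: 10 × 8 × 9 = 720
  Item 6: 6 × 9 × 3 = 162
  Item 7: 9 × 10 × 9 = 810
  Item 8: 10 × 7 × 9 = 630
  Item 9: 4 × 3 × 3 = 36
  Item 10: 8 × 2 × 4 = 64
  Item 11: 4 × 9 × 7 = 252
Sorted descending: 810, 720, 630, 252, 162, 64, 36, 24.
The sixth-highest RPN is 64 (Item 10).

64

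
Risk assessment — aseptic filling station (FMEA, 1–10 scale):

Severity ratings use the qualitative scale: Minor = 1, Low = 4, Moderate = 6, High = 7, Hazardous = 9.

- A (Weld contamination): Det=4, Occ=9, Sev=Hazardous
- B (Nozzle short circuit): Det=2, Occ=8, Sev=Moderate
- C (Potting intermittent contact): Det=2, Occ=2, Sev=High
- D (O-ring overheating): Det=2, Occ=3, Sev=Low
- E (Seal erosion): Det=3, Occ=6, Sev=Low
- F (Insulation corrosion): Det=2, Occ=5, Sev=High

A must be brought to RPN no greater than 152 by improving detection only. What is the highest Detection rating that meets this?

1

A: S=9, O=9, D=4 → current RPN = 324.
Fixed product = 81. Need 81 × D ≤ 152, so D ≤ 152/81 = 1.88.
Maximum integer Detection rating = 1 (gives RPN 81; D=2 would give 162 > 152).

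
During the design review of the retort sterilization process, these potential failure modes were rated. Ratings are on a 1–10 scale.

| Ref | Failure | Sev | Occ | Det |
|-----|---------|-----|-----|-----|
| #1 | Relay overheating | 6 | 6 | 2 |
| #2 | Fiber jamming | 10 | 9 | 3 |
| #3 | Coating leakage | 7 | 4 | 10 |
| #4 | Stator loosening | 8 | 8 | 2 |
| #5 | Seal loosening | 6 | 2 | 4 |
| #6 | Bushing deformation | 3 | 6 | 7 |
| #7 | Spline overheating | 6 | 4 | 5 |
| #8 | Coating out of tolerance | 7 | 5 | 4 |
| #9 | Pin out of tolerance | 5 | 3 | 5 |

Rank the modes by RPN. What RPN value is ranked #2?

270

RPN = Severity × Occurrence × Detection:
  #1: 6 × 6 × 2 = 72
  #2: 10 × 9 × 3 = 270
  #3: 7 × 4 × 10 = 280
  #4: 8 × 8 × 2 = 128
  #5: 6 × 2 × 4 = 48
  #6: 3 × 6 × 7 = 126
  #7: 6 × 4 × 5 = 120
  #8: 7 × 5 × 4 = 140
  #9: 5 × 3 × 5 = 75
Sorted descending: 280, 270, 140, 128, 126, 120, 75, 72, 48.
The second-highest RPN is 270 (#2).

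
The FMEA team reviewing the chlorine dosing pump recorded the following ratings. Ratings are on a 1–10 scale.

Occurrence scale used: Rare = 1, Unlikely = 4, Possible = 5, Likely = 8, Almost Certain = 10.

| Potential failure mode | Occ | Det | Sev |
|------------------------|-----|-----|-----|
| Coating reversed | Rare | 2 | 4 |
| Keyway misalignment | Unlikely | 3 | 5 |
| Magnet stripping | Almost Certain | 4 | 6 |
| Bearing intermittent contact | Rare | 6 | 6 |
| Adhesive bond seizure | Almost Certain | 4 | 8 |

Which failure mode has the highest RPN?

Adhesive bond seizure

RPN = Severity × Occurrence × Detection:
  Coating reversed: 4 × 1 × 2 = 8
  Keyway misalignment: 5 × 4 × 3 = 60
  Magnet stripping: 6 × 10 × 4 = 240
  Bearing intermittent contact: 6 × 1 × 6 = 36
  Adhesive bond seizure: 8 × 10 × 4 = 320
Highest RPN is 320 → Adhesive bond seizure.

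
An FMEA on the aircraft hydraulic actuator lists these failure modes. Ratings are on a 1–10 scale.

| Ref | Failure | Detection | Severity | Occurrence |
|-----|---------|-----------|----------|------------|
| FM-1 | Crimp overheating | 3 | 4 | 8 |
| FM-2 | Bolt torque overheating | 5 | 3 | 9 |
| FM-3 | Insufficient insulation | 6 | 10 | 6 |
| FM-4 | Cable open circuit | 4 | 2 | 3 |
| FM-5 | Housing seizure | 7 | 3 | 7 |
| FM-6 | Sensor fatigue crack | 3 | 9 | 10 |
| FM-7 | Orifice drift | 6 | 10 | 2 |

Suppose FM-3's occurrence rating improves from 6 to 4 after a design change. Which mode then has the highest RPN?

FM-6

RPN = Severity × Occurrence × Detection:
  FM-1: 4 × 8 × 3 = 96
  FM-2: 3 × 9 × 5 = 135
  FM-3: 10 × 6 × 6 = 360
  FM-4: 2 × 3 × 4 = 24
  FM-5: 3 × 7 × 7 = 147
  FM-6: 9 × 10 × 3 = 270
  FM-7: 10 × 2 × 6 = 120
After action: FM-3 → 10 × 4 × 6 = 240.
Revised RPNs: FM-6=270, FM-3=240, FM-5=147, FM-2=135, FM-7=120, FM-1=96, FM-4=24.
Highest is now FM-6 (270).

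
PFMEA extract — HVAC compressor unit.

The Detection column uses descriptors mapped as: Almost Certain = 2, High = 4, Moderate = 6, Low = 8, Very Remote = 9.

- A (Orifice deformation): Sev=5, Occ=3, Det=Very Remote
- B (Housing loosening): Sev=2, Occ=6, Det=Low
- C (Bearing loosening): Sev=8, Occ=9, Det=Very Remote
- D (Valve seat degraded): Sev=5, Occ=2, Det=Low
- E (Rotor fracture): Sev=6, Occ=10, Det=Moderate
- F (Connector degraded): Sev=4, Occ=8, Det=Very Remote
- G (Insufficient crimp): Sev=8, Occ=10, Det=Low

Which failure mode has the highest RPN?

C

RPN = Severity × Occurrence × Detection:
  A: 5 × 3 × 9 = 135
  B: 2 × 6 × 8 = 96
  C: 8 × 9 × 9 = 648
  D: 5 × 2 × 8 = 80
  E: 6 × 10 × 6 = 360
  F: 4 × 8 × 9 = 288
  G: 8 × 10 × 8 = 640
Highest RPN is 648 → C.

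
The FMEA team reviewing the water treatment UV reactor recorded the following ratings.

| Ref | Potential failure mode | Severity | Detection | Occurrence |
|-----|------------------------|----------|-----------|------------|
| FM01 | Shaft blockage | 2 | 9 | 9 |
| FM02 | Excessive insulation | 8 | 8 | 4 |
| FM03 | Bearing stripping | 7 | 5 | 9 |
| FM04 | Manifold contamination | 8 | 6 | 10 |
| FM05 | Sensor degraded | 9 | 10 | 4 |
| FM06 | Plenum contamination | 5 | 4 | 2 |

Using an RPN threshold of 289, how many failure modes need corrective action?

3

RPN = Severity × Occurrence × Detection:
  FM01: 2 × 9 × 9 = 162
  FM02: 8 × 4 × 8 = 256
  FM03: 7 × 9 × 5 = 315
  FM04: 8 × 10 × 6 = 480
  FM05: 9 × 4 × 10 = 360
  FM06: 5 × 2 × 4 = 40
Modes with RPN ≥ 289: FM03 (315), FM04 (480), FM05 (360) → 3.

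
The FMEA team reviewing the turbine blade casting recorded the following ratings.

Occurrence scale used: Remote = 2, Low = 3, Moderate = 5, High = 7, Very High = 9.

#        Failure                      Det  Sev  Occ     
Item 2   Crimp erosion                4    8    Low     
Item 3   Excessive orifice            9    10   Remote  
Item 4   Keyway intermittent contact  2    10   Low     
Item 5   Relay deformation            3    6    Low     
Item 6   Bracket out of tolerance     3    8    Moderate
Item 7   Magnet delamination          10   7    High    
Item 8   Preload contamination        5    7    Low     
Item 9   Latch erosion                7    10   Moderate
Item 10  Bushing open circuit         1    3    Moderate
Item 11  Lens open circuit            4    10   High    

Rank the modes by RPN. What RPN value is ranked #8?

60

RPN = Severity × Occurrence × Detection:
  Item 2: 8 × 3 × 4 = 96
  Item 3: 10 × 2 × 9 = 180
  Item 4: 10 × 3 × 2 = 60
  Item 5: 6 × 3 × 3 = 54
  Item 6: 8 × 5 × 3 = 120
  Item 7: 7 × 7 × 10 = 490
  Item 8: 7 × 3 × 5 = 105
  Item 9: 10 × 5 × 7 = 350
  Item 10: 3 × 5 × 1 = 15
  Item 11: 10 × 7 × 4 = 280
Sorted descending: 490, 350, 280, 180, 120, 105, 96, 60, 54, 15.
The eighth-highest RPN is 60 (Item 4).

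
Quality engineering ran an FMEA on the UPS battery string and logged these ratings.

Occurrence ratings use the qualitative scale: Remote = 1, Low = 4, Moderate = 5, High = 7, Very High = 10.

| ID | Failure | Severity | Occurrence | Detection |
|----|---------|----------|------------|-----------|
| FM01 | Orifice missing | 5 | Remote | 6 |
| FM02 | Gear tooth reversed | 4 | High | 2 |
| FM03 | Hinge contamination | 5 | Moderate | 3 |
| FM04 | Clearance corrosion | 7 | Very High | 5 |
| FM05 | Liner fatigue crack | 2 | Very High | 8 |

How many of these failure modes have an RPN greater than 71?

RPN = Severity × Occurrence × Detection:
  FM01: 5 × 1 × 6 = 30
  FM02: 4 × 7 × 2 = 56
  FM03: 5 × 5 × 3 = 75
  FM04: 7 × 10 × 5 = 350
  FM05: 2 × 10 × 8 = 160
Modes with RPN > 71: FM03 (75), FM04 (350), FM05 (160) → 3.

3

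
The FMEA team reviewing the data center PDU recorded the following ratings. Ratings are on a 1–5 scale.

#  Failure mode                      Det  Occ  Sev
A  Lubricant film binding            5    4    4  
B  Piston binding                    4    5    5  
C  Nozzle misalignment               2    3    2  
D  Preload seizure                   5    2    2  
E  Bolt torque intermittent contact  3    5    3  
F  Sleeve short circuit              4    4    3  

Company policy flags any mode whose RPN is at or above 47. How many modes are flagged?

RPN = Severity × Occurrence × Detection:
  A: 4 × 4 × 5 = 80
  B: 5 × 5 × 4 = 100
  C: 2 × 3 × 2 = 12
  D: 2 × 2 × 5 = 20
  E: 3 × 5 × 3 = 45
  F: 3 × 4 × 4 = 48
Modes with RPN ≥ 47: A (80), B (100), F (48) → 3.

3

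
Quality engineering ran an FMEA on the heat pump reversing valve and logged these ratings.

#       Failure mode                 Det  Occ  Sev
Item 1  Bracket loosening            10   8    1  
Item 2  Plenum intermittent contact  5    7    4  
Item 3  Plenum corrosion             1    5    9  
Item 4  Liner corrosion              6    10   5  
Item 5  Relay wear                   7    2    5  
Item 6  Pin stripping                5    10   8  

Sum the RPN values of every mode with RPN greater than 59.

990

RPN = Severity × Occurrence × Detection:
  Item 1: 1 × 8 × 10 = 80
  Item 2: 4 × 7 × 5 = 140
  Item 3: 9 × 5 × 1 = 45
  Item 4: 5 × 10 × 6 = 300
  Item 5: 5 × 2 × 7 = 70
  Item 6: 8 × 10 × 5 = 400
RPN > 59: Item 1 (80), Item 2 (140), Item 4 (300), Item 5 (70), Item 6 (400).
Sum: 80 + 140 + 300 + 70 + 400 = 990.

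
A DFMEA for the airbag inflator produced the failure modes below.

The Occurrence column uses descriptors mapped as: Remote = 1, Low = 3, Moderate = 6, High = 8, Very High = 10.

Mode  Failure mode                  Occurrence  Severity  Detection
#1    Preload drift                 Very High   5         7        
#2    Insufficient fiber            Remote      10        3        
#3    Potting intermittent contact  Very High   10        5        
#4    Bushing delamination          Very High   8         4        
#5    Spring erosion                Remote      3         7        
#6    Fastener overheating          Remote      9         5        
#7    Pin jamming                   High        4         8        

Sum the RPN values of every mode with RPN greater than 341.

850

RPN = Severity × Occurrence × Detection:
  #1: 5 × 10 × 7 = 350
  #2: 10 × 1 × 3 = 30
  #3: 10 × 10 × 5 = 500
  #4: 8 × 10 × 4 = 320
  #5: 3 × 1 × 7 = 21
  #6: 9 × 1 × 5 = 45
  #7: 4 × 8 × 8 = 256
RPN > 341: #1 (350), #3 (500).
Sum: 350 + 500 = 850.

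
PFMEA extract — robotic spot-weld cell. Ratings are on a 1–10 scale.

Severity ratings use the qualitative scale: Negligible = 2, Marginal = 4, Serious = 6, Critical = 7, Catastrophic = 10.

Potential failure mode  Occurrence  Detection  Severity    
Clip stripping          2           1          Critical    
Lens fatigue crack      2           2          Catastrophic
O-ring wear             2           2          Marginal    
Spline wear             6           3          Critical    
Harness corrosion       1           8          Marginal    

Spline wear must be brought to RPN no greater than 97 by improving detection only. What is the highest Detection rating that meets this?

2

Spline wear: S=7, O=6, D=3 → current RPN = 126.
Fixed product = 42. Need 42 × D ≤ 97, so D ≤ 97/42 = 2.31.
Maximum integer Detection rating = 2 (gives RPN 84; D=3 would give 126 > 97).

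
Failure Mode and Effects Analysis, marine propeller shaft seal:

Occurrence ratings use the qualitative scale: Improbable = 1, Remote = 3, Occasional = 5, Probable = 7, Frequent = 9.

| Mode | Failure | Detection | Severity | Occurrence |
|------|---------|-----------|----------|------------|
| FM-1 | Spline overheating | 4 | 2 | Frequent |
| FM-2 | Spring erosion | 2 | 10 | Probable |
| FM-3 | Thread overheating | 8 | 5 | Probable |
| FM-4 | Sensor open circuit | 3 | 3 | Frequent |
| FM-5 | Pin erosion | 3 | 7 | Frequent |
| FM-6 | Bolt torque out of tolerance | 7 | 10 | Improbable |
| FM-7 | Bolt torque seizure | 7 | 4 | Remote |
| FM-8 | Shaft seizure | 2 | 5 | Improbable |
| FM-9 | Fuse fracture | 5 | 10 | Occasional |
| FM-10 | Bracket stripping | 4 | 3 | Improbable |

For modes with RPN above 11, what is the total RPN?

RPN = Severity × Occurrence × Detection:
  FM-1: 2 × 9 × 4 = 72
  FM-2: 10 × 7 × 2 = 140
  FM-3: 5 × 7 × 8 = 280
  FM-4: 3 × 9 × 3 = 81
  FM-5: 7 × 9 × 3 = 189
  FM-6: 10 × 1 × 7 = 70
  FM-7: 4 × 3 × 7 = 84
  FM-8: 5 × 1 × 2 = 10
  FM-9: 10 × 5 × 5 = 250
  FM-10: 3 × 1 × 4 = 12
RPN > 11: FM-1 (72), FM-2 (140), FM-3 (280), FM-4 (81), FM-5 (189), FM-6 (70), FM-7 (84), FM-9 (250), FM-10 (12).
Sum: 72 + 140 + 280 + 81 + 189 + 70 + 84 + 250 + 12 = 1178.

1178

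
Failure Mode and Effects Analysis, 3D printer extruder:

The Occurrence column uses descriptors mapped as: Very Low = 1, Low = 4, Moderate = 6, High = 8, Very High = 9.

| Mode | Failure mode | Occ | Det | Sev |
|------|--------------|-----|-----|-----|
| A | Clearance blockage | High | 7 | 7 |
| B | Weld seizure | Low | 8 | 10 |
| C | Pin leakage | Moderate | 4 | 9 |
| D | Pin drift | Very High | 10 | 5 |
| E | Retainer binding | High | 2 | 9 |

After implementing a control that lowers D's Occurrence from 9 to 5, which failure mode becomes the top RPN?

A

RPN = Severity × Occurrence × Detection:
  A: 7 × 8 × 7 = 392
  B: 10 × 4 × 8 = 320
  C: 9 × 6 × 4 = 216
  D: 5 × 9 × 10 = 450
  E: 9 × 8 × 2 = 144
After action: D → 5 × 5 × 10 = 250.
Revised RPNs: A=392, B=320, D=250, C=216, E=144.
Highest is now A (392).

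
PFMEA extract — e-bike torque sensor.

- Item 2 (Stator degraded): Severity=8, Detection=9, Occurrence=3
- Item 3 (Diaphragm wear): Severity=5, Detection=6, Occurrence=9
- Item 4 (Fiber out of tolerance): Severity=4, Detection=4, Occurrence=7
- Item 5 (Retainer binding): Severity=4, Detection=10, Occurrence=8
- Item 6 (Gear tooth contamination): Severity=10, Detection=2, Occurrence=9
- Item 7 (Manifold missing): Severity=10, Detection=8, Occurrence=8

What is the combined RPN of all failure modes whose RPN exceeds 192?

RPN = Severity × Occurrence × Detection:
  Item 2: 8 × 3 × 9 = 216
  Item 3: 5 × 9 × 6 = 270
  Item 4: 4 × 7 × 4 = 112
  Item 5: 4 × 8 × 10 = 320
  Item 6: 10 × 9 × 2 = 180
  Item 7: 10 × 8 × 8 = 640
RPN > 192: Item 2 (216), Item 3 (270), Item 5 (320), Item 7 (640).
Sum: 216 + 270 + 320 + 640 = 1446.

1446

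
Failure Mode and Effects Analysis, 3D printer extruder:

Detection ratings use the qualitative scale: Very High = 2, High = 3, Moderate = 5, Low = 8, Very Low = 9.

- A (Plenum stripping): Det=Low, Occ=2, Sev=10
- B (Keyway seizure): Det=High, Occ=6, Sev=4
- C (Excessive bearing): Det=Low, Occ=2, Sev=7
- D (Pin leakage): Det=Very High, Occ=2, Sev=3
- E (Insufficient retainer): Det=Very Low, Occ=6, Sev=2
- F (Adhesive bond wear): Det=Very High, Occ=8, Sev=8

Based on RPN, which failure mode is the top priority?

RPN = Severity × Occurrence × Detection:
  A: 10 × 2 × 8 = 160
  B: 4 × 6 × 3 = 72
  C: 7 × 2 × 8 = 112
  D: 3 × 2 × 2 = 12
  E: 2 × 6 × 9 = 108
  F: 8 × 8 × 2 = 128
Highest RPN is 160 → A.

A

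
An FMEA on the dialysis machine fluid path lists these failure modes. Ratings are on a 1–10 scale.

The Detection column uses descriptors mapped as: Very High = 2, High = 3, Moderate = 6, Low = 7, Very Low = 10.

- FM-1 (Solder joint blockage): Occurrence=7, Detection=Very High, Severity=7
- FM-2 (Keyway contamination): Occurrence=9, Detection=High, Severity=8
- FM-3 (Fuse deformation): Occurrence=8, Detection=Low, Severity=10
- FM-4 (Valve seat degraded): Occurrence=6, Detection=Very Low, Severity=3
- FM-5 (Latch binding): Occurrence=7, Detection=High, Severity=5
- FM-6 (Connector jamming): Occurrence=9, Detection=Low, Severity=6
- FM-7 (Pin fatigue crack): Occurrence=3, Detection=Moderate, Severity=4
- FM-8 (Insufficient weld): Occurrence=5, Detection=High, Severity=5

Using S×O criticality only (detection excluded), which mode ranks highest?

Criticality = Severity × Occurrence:
  FM-1: 7 × 7 = 49
  FM-2: 8 × 9 = 72
  FM-3: 10 × 8 = 80
  FM-4: 3 × 6 = 18
  FM-5: 5 × 7 = 35
  FM-6: 6 × 9 = 54
  FM-7: 4 × 3 = 12
  FM-8: 5 × 5 = 25
Highest criticality is 80 → FM-3.

FM-3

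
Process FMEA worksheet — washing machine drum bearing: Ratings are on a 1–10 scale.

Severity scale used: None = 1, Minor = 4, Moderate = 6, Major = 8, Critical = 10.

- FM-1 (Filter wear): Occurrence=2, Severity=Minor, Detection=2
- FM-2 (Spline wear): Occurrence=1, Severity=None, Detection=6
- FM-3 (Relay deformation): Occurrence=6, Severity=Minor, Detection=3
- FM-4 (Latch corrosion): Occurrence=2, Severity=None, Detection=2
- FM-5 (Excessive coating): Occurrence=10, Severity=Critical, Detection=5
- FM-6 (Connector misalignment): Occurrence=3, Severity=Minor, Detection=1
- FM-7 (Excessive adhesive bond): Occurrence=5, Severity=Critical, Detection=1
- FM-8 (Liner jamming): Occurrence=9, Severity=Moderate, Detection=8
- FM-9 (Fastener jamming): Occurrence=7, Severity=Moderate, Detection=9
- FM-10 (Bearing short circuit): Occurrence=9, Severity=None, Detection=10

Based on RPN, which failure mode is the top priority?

FM-5

RPN = Severity × Occurrence × Detection:
  FM-1: 4 × 2 × 2 = 16
  FM-2: 1 × 1 × 6 = 6
  FM-3: 4 × 6 × 3 = 72
  FM-4: 1 × 2 × 2 = 4
  FM-5: 10 × 10 × 5 = 500
  FM-6: 4 × 3 × 1 = 12
  FM-7: 10 × 5 × 1 = 50
  FM-8: 6 × 9 × 8 = 432
  FM-9: 6 × 7 × 9 = 378
  FM-10: 1 × 9 × 10 = 90
Highest RPN is 500 → FM-5.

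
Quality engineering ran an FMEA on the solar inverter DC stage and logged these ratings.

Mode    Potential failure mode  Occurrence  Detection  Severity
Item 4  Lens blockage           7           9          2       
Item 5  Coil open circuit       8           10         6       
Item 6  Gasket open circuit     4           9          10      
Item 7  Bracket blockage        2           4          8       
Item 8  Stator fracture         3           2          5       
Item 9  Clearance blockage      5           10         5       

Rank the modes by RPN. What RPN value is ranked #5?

64

RPN = Severity × Occurrence × Detection:
  Item 4: 2 × 7 × 9 = 126
  Item 5: 6 × 8 × 10 = 480
  Item 6: 10 × 4 × 9 = 360
  Item 7: 8 × 2 × 4 = 64
  Item 8: 5 × 3 × 2 = 30
  Item 9: 5 × 5 × 10 = 250
Sorted descending: 480, 360, 250, 126, 64, 30.
The fifth-highest RPN is 64 (Item 7).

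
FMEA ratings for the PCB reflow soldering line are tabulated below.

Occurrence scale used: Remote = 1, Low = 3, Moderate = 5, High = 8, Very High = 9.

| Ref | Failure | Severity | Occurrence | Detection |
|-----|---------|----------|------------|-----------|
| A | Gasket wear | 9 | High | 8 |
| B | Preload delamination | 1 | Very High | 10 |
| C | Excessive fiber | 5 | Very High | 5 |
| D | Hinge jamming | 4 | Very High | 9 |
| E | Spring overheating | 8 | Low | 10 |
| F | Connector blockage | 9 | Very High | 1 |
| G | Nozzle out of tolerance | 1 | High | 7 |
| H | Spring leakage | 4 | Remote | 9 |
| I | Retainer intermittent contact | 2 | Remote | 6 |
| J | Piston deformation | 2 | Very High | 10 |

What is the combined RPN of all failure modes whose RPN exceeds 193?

RPN = Severity × Occurrence × Detection:
  A: 9 × 8 × 8 = 576
  B: 1 × 9 × 10 = 90
  C: 5 × 9 × 5 = 225
  D: 4 × 9 × 9 = 324
  E: 8 × 3 × 10 = 240
  F: 9 × 9 × 1 = 81
  G: 1 × 8 × 7 = 56
  H: 4 × 1 × 9 = 36
  I: 2 × 1 × 6 = 12
  J: 2 × 9 × 10 = 180
RPN > 193: A (576), C (225), D (324), E (240).
Sum: 576 + 225 + 324 + 240 = 1365.

1365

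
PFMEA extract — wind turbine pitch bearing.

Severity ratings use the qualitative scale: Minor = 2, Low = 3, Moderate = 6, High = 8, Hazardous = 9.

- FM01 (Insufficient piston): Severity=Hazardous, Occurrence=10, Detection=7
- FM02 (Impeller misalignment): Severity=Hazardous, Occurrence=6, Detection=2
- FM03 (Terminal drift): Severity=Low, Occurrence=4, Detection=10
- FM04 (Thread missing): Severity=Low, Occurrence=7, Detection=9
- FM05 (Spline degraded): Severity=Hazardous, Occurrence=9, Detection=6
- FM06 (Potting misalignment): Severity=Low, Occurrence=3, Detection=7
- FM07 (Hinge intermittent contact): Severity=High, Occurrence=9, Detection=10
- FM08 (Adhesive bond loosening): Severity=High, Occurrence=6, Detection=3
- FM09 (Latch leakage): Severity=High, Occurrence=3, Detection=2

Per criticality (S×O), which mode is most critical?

FM01

Criticality = Severity × Occurrence:
  FM01: 9 × 10 = 90
  FM02: 9 × 6 = 54
  FM03: 3 × 4 = 12
  FM04: 3 × 7 = 21
  FM05: 9 × 9 = 81
  FM06: 3 × 3 = 9
  FM07: 8 × 9 = 72
  FM08: 8 × 6 = 48
  FM09: 8 × 3 = 24
Highest criticality is 90 → FM01.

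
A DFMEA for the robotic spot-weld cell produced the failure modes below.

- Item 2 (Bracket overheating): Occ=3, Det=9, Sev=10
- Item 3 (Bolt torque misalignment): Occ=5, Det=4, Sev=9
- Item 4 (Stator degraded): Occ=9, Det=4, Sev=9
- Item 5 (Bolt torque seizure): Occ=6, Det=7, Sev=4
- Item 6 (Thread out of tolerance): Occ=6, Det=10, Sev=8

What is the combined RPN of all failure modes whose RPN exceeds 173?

RPN = Severity × Occurrence × Detection:
  Item 2: 10 × 3 × 9 = 270
  Item 3: 9 × 5 × 4 = 180
  Item 4: 9 × 9 × 4 = 324
  Item 5: 4 × 6 × 7 = 168
  Item 6: 8 × 6 × 10 = 480
RPN > 173: Item 2 (270), Item 3 (180), Item 4 (324), Item 6 (480).
Sum: 270 + 180 + 324 + 480 = 1254.

1254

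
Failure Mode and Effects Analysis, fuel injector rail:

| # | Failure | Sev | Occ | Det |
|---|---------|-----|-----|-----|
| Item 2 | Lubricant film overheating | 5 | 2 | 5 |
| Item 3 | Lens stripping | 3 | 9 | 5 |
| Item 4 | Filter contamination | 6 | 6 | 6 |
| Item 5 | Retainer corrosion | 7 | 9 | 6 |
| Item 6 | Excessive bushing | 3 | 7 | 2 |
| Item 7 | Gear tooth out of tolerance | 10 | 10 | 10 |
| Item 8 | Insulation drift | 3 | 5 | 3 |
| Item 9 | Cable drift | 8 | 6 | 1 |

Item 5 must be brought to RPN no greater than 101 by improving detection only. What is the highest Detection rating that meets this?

Item 5: S=7, O=9, D=6 → current RPN = 378.
Fixed product = 63. Need 63 × D ≤ 101, so D ≤ 101/63 = 1.60.
Maximum integer Detection rating = 1 (gives RPN 63; D=2 would give 126 > 101).

1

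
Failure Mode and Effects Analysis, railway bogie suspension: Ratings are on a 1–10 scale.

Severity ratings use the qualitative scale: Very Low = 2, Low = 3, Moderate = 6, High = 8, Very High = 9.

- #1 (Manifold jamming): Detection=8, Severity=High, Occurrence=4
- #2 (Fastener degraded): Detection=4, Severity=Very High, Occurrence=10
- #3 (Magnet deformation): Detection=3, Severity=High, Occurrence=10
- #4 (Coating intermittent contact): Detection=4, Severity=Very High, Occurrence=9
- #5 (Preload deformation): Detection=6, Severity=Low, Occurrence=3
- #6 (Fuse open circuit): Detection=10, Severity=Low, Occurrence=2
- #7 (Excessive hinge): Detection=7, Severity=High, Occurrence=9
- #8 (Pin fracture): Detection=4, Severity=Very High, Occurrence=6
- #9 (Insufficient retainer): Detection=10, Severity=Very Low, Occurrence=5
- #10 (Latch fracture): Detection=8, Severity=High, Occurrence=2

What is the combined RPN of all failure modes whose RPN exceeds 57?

RPN = Severity × Occurrence × Detection:
  #1: 8 × 4 × 8 = 256
  #2: 9 × 10 × 4 = 360
  #3: 8 × 10 × 3 = 240
  #4: 9 × 9 × 4 = 324
  #5: 3 × 3 × 6 = 54
  #6: 3 × 2 × 10 = 60
  #7: 8 × 9 × 7 = 504
  #8: 9 × 6 × 4 = 216
  #9: 2 × 5 × 10 = 100
  #10: 8 × 2 × 8 = 128
RPN > 57: #1 (256), #2 (360), #3 (240), #4 (324), #6 (60), #7 (504), #8 (216), #9 (100), #10 (128).
Sum: 256 + 360 + 240 + 324 + 60 + 504 + 216 + 100 + 128 = 2188.

2188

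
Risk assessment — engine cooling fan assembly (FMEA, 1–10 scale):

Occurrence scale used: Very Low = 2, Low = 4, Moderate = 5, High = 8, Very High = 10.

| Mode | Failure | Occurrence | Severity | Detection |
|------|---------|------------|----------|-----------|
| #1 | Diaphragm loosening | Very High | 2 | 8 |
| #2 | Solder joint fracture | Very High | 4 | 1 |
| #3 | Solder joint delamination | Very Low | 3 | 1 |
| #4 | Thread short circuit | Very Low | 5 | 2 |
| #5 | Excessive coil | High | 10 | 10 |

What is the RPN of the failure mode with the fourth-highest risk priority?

20

RPN = Severity × Occurrence × Detection:
  #1: 2 × 10 × 8 = 160
  #2: 4 × 10 × 1 = 40
  #3: 3 × 2 × 1 = 6
  #4: 5 × 2 × 2 = 20
  #5: 10 × 8 × 10 = 800
Sorted descending: 800, 160, 40, 20, 6.
The fourth-highest RPN is 20 (#4).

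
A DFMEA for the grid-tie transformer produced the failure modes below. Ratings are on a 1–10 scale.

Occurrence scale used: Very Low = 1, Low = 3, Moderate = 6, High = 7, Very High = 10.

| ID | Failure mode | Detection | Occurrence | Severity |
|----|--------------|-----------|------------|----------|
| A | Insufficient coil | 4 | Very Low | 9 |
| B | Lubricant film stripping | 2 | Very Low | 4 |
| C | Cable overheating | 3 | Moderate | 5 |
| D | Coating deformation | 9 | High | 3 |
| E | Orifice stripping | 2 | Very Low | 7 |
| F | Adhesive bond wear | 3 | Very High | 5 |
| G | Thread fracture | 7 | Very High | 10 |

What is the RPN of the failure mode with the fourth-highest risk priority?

RPN = Severity × Occurrence × Detection:
  A: 9 × 1 × 4 = 36
  B: 4 × 1 × 2 = 8
  C: 5 × 6 × 3 = 90
  D: 3 × 7 × 9 = 189
  E: 7 × 1 × 2 = 14
  F: 5 × 10 × 3 = 150
  G: 10 × 10 × 7 = 700
Sorted descending: 700, 189, 150, 90, 36, 14, 8.
The fourth-highest RPN is 90 (C).

90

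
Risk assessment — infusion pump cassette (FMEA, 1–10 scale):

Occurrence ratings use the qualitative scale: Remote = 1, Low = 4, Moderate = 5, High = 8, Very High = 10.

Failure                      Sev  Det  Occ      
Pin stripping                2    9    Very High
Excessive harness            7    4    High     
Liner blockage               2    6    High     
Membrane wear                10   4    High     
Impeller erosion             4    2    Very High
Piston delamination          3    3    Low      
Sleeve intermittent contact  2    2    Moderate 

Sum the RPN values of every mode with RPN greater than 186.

RPN = Severity × Occurrence × Detection:
  Pin stripping: 2 × 10 × 9 = 180
  Excessive harness: 7 × 8 × 4 = 224
  Liner blockage: 2 × 8 × 6 = 96
  Membrane wear: 10 × 8 × 4 = 320
  Impeller erosion: 4 × 10 × 2 = 80
  Piston delamination: 3 × 4 × 3 = 36
  Sleeve intermittent contact: 2 × 5 × 2 = 20
RPN > 186: Excessive harness (224), Membrane wear (320).
Sum: 224 + 320 = 544.

544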